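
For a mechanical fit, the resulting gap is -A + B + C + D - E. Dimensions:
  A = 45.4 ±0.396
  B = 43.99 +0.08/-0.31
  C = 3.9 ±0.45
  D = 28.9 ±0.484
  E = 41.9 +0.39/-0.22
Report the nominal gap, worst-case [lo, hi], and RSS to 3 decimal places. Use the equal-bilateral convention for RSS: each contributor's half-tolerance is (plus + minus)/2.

Stack each dimension's contribution:
  -A: nom -45.400 → Σnom=-45.400; wc +0.396/-0.396 → slack +0.396/-0.396; half-tol=0.396, Σhalf²=0.156816
  +B: nom +43.990 → Σnom=-1.410; wc +0.080/-0.310 → slack +0.476/-0.706; half-tol=0.195, Σhalf²=0.194841
  +C: nom +3.900 → Σnom=2.490; wc +0.450/-0.450 → slack +0.926/-1.156; half-tol=0.450, Σhalf²=0.397341
  +D: nom +28.900 → Σnom=31.390; wc +0.484/-0.484 → slack +1.410/-1.640; half-tol=0.484, Σhalf²=0.631597
  -E: nom -41.900 → Σnom=-10.510; wc +0.220/-0.390 → slack +1.630/-2.030; half-tol=0.305, Σhalf²=0.724622
Nominal = -10.510. Worst-case = [-10.510 - 2.030, -10.510 + 1.630] = [-12.540, -8.880]. RSS = √0.724622 = 0.851.

nominal=-10.510 wc=[-12.540,-8.880] rss=0.851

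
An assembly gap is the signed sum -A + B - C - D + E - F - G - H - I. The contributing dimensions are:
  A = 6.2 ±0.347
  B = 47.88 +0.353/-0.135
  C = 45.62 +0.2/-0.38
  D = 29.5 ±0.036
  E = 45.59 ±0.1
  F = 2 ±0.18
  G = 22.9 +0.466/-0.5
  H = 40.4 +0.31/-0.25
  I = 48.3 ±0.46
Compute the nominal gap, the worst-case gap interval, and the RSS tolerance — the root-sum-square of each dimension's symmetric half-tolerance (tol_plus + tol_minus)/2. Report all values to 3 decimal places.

Stack each dimension's contribution:
  -A: nom -6.200 → Σnom=-6.200; wc +0.347/-0.347 → slack +0.347/-0.347; half-tol=0.347, Σhalf²=0.120409
  +B: nom +47.880 → Σnom=41.680; wc +0.353/-0.135 → slack +0.700/-0.482; half-tol=0.244, Σhalf²=0.179945
  -C: nom -45.620 → Σnom=-3.940; wc +0.380/-0.200 → slack +1.080/-0.682; half-tol=0.290, Σhalf²=0.264045
  -D: nom -29.500 → Σnom=-33.440; wc +0.036/-0.036 → slack +1.116/-0.718; half-tol=0.036, Σhalf²=0.265341
  +E: nom +45.590 → Σnom=12.150; wc +0.100/-0.100 → slack +1.216/-0.818; half-tol=0.100, Σhalf²=0.275341
  -F: nom -2.000 → Σnom=10.150; wc +0.180/-0.180 → slack +1.396/-0.998; half-tol=0.180, Σhalf²=0.307741
  -G: nom -22.900 → Σnom=-12.750; wc +0.500/-0.466 → slack +1.896/-1.464; half-tol=0.483, Σhalf²=0.541030
  -H: nom -40.400 → Σnom=-53.150; wc +0.250/-0.310 → slack +2.146/-1.774; half-tol=0.280, Σhalf²=0.619430
  -I: nom -48.300 → Σnom=-101.450; wc +0.460/-0.460 → slack +2.606/-2.234; half-tol=0.460, Σhalf²=0.831030
Nominal = -101.450. Worst-case = [-101.450 - 2.234, -101.450 + 2.606] = [-103.684, -98.844]. RSS = √0.831030 = 0.912.

nominal=-101.450 wc=[-103.684,-98.844] rss=0.912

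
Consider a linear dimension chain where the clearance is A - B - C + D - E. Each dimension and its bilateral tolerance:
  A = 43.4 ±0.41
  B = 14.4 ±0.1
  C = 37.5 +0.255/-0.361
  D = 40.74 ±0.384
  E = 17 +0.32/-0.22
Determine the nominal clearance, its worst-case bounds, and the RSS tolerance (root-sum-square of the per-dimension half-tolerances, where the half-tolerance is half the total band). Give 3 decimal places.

Stack each dimension's contribution:
  +A: nom +43.400 → Σnom=43.400; wc +0.410/-0.410 → slack +0.410/-0.410; half-tol=0.410, Σhalf²=0.168100
  -B: nom -14.400 → Σnom=29.000; wc +0.100/-0.100 → slack +0.510/-0.510; half-tol=0.100, Σhalf²=0.178100
  -C: nom -37.500 → Σnom=-8.500; wc +0.361/-0.255 → slack +0.871/-0.765; half-tol=0.308, Σhalf²=0.272964
  +D: nom +40.740 → Σnom=32.240; wc +0.384/-0.384 → slack +1.255/-1.149; half-tol=0.384, Σhalf²=0.420420
  -E: nom -17.000 → Σnom=15.240; wc +0.220/-0.320 → slack +1.475/-1.469; half-tol=0.270, Σhalf²=0.493320
Nominal = 15.240. Worst-case = [15.240 - 1.469, 15.240 + 1.475] = [13.771, 16.715]. RSS = √0.493320 = 0.702.

nominal=15.240 wc=[13.771,16.715] rss=0.702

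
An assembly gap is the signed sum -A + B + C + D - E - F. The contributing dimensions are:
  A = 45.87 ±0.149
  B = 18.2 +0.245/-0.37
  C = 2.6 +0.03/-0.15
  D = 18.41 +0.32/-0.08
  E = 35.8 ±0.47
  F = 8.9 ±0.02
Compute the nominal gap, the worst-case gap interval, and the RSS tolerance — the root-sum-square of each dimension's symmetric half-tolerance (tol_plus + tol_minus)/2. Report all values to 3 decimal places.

Stack each dimension's contribution:
  -A: nom -45.870 → Σnom=-45.870; wc +0.149/-0.149 → slack +0.149/-0.149; half-tol=0.149, Σhalf²=0.022201
  +B: nom +18.200 → Σnom=-27.670; wc +0.245/-0.370 → slack +0.394/-0.519; half-tol=0.307, Σhalf²=0.116757
  +C: nom +2.600 → Σnom=-25.070; wc +0.030/-0.150 → slack +0.424/-0.669; half-tol=0.090, Σhalf²=0.124857
  +D: nom +18.410 → Σnom=-6.660; wc +0.320/-0.080 → slack +0.744/-0.749; half-tol=0.200, Σhalf²=0.164857
  -E: nom -35.800 → Σnom=-42.460; wc +0.470/-0.470 → slack +1.214/-1.219; half-tol=0.470, Σhalf²=0.385757
  -F: nom -8.900 → Σnom=-51.360; wc +0.020/-0.020 → slack +1.234/-1.239; half-tol=0.020, Σhalf²=0.386157
Nominal = -51.360. Worst-case = [-51.360 - 1.239, -51.360 + 1.234] = [-52.599, -50.126]. RSS = √0.386157 = 0.621.

nominal=-51.360 wc=[-52.599,-50.126] rss=0.621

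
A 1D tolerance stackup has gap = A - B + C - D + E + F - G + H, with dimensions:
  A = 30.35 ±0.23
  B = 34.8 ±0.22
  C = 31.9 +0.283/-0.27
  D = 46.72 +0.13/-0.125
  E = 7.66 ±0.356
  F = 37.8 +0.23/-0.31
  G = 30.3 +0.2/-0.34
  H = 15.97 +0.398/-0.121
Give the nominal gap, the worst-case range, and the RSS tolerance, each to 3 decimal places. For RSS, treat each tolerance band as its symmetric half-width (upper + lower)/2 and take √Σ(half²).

nominal=11.860 wc=[10.023,14.042] rss=0.731

Stack each dimension's contribution:
  +A: nom +30.350 → Σnom=30.350; wc +0.230/-0.230 → slack +0.230/-0.230; half-tol=0.230, Σhalf²=0.052900
  -B: nom -34.800 → Σnom=-4.450; wc +0.220/-0.220 → slack +0.450/-0.450; half-tol=0.220, Σhalf²=0.101300
  +C: nom +31.900 → Σnom=27.450; wc +0.283/-0.270 → slack +0.733/-0.720; half-tol=0.276, Σhalf²=0.177752
  -D: nom -46.720 → Σnom=-19.270; wc +0.125/-0.130 → slack +0.858/-0.850; half-tol=0.128, Σhalf²=0.194009
  +E: nom +7.660 → Σnom=-11.610; wc +0.356/-0.356 → slack +1.214/-1.206; half-tol=0.356, Σhalf²=0.320744
  +F: nom +37.800 → Σnom=26.190; wc +0.230/-0.310 → slack +1.444/-1.516; half-tol=0.270, Σhalf²=0.393645
  -G: nom -30.300 → Σnom=-4.110; wc +0.340/-0.200 → slack +1.784/-1.716; half-tol=0.270, Σhalf²=0.466545
  +H: nom +15.970 → Σnom=11.860; wc +0.398/-0.121 → slack +2.182/-1.837; half-tol=0.260, Σhalf²=0.533885
Nominal = 11.860. Worst-case = [11.860 - 1.837, 11.860 + 2.182] = [10.023, 14.042]. RSS = √0.533885 = 0.731.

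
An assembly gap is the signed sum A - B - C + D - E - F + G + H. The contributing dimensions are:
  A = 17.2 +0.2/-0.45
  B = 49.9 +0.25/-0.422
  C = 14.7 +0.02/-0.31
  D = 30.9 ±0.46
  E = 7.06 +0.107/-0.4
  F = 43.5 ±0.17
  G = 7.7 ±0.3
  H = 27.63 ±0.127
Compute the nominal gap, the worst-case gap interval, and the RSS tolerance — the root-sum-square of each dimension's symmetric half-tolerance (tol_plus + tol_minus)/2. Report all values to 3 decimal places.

nominal=-31.730 wc=[-33.614,-29.341] rss=0.810

Stack each dimension's contribution:
  +A: nom +17.200 → Σnom=17.200; wc +0.200/-0.450 → slack +0.200/-0.450; half-tol=0.325, Σhalf²=0.105625
  -B: nom -49.900 → Σnom=-32.700; wc +0.422/-0.250 → slack +0.622/-0.700; half-tol=0.336, Σhalf²=0.218521
  -C: nom -14.700 → Σnom=-47.400; wc +0.310/-0.020 → slack +0.932/-0.720; half-tol=0.165, Σhalf²=0.245746
  +D: nom +30.900 → Σnom=-16.500; wc +0.460/-0.460 → slack +1.392/-1.180; half-tol=0.460, Σhalf²=0.457346
  -E: nom -7.060 → Σnom=-23.560; wc +0.400/-0.107 → slack +1.792/-1.287; half-tol=0.254, Σhalf²=0.521608
  -F: nom -43.500 → Σnom=-67.060; wc +0.170/-0.170 → slack +1.962/-1.457; half-tol=0.170, Σhalf²=0.550508
  +G: nom +7.700 → Σnom=-59.360; wc +0.300/-0.300 → slack +2.262/-1.757; half-tol=0.300, Σhalf²=0.640508
  +H: nom +27.630 → Σnom=-31.730; wc +0.127/-0.127 → slack +2.389/-1.884; half-tol=0.127, Σhalf²=0.656637
Nominal = -31.730. Worst-case = [-31.730 - 1.884, -31.730 + 2.389] = [-33.614, -29.341]. RSS = √0.656637 = 0.810.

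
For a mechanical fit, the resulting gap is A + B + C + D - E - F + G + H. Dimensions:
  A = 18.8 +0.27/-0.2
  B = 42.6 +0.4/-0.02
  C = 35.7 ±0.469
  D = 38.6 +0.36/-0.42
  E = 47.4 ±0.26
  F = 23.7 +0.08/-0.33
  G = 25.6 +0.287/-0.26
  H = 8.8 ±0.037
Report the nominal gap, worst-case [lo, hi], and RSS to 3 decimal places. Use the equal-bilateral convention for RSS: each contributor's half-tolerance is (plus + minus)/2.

Stack each dimension's contribution:
  +A: nom +18.800 → Σnom=18.800; wc +0.270/-0.200 → slack +0.270/-0.200; half-tol=0.235, Σhalf²=0.055225
  +B: nom +42.600 → Σnom=61.400; wc +0.400/-0.020 → slack +0.670/-0.220; half-tol=0.210, Σhalf²=0.099325
  +C: nom +35.700 → Σnom=97.100; wc +0.469/-0.469 → slack +1.139/-0.689; half-tol=0.469, Σhalf²=0.319286
  +D: nom +38.600 → Σnom=135.700; wc +0.360/-0.420 → slack +1.499/-1.109; half-tol=0.390, Σhalf²=0.471386
  -E: nom -47.400 → Σnom=88.300; wc +0.260/-0.260 → slack +1.759/-1.369; half-tol=0.260, Σhalf²=0.538986
  -F: nom -23.700 → Σnom=64.600; wc +0.330/-0.080 → slack +2.089/-1.449; half-tol=0.205, Σhalf²=0.581011
  +G: nom +25.600 → Σnom=90.200; wc +0.287/-0.260 → slack +2.376/-1.709; half-tol=0.273, Σhalf²=0.655813
  +H: nom +8.800 → Σnom=99.000; wc +0.037/-0.037 → slack +2.413/-1.746; half-tol=0.037, Σhalf²=0.657182
Nominal = 99.000. Worst-case = [99.000 - 1.746, 99.000 + 2.413] = [97.254, 101.413]. RSS = √0.657182 = 0.811.

nominal=99.000 wc=[97.254,101.413] rss=0.811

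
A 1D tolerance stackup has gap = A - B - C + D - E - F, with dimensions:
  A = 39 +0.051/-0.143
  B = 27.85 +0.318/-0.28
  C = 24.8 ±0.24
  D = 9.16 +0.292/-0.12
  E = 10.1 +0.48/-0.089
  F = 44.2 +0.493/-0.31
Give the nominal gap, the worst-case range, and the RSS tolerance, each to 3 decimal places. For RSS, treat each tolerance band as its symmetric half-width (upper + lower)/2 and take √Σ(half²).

Stack each dimension's contribution:
  +A: nom +39.000 → Σnom=39.000; wc +0.051/-0.143 → slack +0.051/-0.143; half-tol=0.097, Σhalf²=0.009409
  -B: nom -27.850 → Σnom=11.150; wc +0.280/-0.318 → slack +0.331/-0.461; half-tol=0.299, Σhalf²=0.098810
  -C: nom -24.800 → Σnom=-13.650; wc +0.240/-0.240 → slack +0.571/-0.701; half-tol=0.240, Σhalf²=0.156410
  +D: nom +9.160 → Σnom=-4.490; wc +0.292/-0.120 → slack +0.863/-0.821; half-tol=0.206, Σhalf²=0.198846
  -E: nom -10.100 → Σnom=-14.590; wc +0.089/-0.480 → slack +0.952/-1.301; half-tol=0.284, Σhalf²=0.279786
  -F: nom -44.200 → Σnom=-58.790; wc +0.310/-0.493 → slack +1.262/-1.794; half-tol=0.401, Σhalf²=0.440989
Nominal = -58.790. Worst-case = [-58.790 - 1.794, -58.790 + 1.262] = [-60.584, -57.528]. RSS = √0.440989 = 0.664.

nominal=-58.790 wc=[-60.584,-57.528] rss=0.664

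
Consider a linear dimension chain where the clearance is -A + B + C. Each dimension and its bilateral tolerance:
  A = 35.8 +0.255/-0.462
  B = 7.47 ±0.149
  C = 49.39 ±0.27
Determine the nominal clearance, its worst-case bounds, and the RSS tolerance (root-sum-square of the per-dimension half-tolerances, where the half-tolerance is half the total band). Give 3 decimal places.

nominal=21.060 wc=[20.386,21.941] rss=0.473

Stack each dimension's contribution:
  -A: nom -35.800 → Σnom=-35.800; wc +0.462/-0.255 → slack +0.462/-0.255; half-tol=0.359, Σhalf²=0.128522
  +B: nom +7.470 → Σnom=-28.330; wc +0.149/-0.149 → slack +0.611/-0.404; half-tol=0.149, Σhalf²=0.150723
  +C: nom +49.390 → Σnom=21.060; wc +0.270/-0.270 → slack +0.881/-0.674; half-tol=0.270, Σhalf²=0.223623
Nominal = 21.060. Worst-case = [21.060 - 0.674, 21.060 + 0.881] = [20.386, 21.941]. RSS = √0.223623 = 0.473.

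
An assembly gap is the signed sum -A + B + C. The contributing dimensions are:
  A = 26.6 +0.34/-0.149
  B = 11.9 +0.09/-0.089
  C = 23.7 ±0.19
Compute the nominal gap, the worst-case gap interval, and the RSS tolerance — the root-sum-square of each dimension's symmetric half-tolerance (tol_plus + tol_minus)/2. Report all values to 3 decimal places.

nominal=9.000 wc=[8.381,9.429] rss=0.322

Stack each dimension's contribution:
  -A: nom -26.600 → Σnom=-26.600; wc +0.149/-0.340 → slack +0.149/-0.340; half-tol=0.244, Σhalf²=0.059780
  +B: nom +11.900 → Σnom=-14.700; wc +0.090/-0.089 → slack +0.239/-0.429; half-tol=0.089, Σhalf²=0.067791
  +C: nom +23.700 → Σnom=9.000; wc +0.190/-0.190 → slack +0.429/-0.619; half-tol=0.190, Σhalf²=0.103890
Nominal = 9.000. Worst-case = [9.000 - 0.619, 9.000 + 0.429] = [8.381, 9.429]. RSS = √0.103890 = 0.322.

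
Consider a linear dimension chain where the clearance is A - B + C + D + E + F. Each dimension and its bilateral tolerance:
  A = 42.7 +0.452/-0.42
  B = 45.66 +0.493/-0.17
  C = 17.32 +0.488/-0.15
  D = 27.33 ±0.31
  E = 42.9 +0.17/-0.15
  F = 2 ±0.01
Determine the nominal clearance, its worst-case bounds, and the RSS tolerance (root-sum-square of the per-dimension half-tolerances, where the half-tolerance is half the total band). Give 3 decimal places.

Stack each dimension's contribution:
  +A: nom +42.700 → Σnom=42.700; wc +0.452/-0.420 → slack +0.452/-0.420; half-tol=0.436, Σhalf²=0.190096
  -B: nom -45.660 → Σnom=-2.960; wc +0.170/-0.493 → slack +0.622/-0.913; half-tol=0.332, Σhalf²=0.299988
  +C: nom +17.320 → Σnom=14.360; wc +0.488/-0.150 → slack +1.110/-1.063; half-tol=0.319, Σhalf²=0.401749
  +D: nom +27.330 → Σnom=41.690; wc +0.310/-0.310 → slack +1.420/-1.373; half-tol=0.310, Σhalf²=0.497849
  +E: nom +42.900 → Σnom=84.590; wc +0.170/-0.150 → slack +1.590/-1.523; half-tol=0.160, Σhalf²=0.523449
  +F: nom +2.000 → Σnom=86.590; wc +0.010/-0.010 → slack +1.600/-1.533; half-tol=0.010, Σhalf²=0.523549
Nominal = 86.590. Worst-case = [86.590 - 1.533, 86.590 + 1.600] = [85.057, 88.190]. RSS = √0.523549 = 0.724.

nominal=86.590 wc=[85.057,88.190] rss=0.724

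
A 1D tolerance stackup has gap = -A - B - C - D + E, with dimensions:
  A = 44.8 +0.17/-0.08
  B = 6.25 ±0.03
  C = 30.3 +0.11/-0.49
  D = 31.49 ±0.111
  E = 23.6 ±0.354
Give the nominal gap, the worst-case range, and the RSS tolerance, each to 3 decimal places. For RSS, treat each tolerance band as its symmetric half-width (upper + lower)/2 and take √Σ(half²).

nominal=-89.240 wc=[-90.015,-88.175] rss=0.494

Stack each dimension's contribution:
  -A: nom -44.800 → Σnom=-44.800; wc +0.080/-0.170 → slack +0.080/-0.170; half-tol=0.125, Σhalf²=0.015625
  -B: nom -6.250 → Σnom=-51.050; wc +0.030/-0.030 → slack +0.110/-0.200; half-tol=0.030, Σhalf²=0.016525
  -C: nom -30.300 → Σnom=-81.350; wc +0.490/-0.110 → slack +0.600/-0.310; half-tol=0.300, Σhalf²=0.106525
  -D: nom -31.490 → Σnom=-112.840; wc +0.111/-0.111 → slack +0.711/-0.421; half-tol=0.111, Σhalf²=0.118846
  +E: nom +23.600 → Σnom=-89.240; wc +0.354/-0.354 → slack +1.065/-0.775; half-tol=0.354, Σhalf²=0.244162
Nominal = -89.240. Worst-case = [-89.240 - 0.775, -89.240 + 1.065] = [-90.015, -88.175]. RSS = √0.244162 = 0.494.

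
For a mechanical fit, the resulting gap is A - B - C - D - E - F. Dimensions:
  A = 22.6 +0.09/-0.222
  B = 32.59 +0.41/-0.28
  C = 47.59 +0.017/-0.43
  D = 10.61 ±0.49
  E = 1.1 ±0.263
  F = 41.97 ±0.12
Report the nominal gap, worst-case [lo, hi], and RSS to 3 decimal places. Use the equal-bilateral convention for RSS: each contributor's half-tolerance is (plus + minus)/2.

nominal=-111.260 wc=[-112.782,-109.587] rss=0.719

Stack each dimension's contribution:
  +A: nom +22.600 → Σnom=22.600; wc +0.090/-0.222 → slack +0.090/-0.222; half-tol=0.156, Σhalf²=0.024336
  -B: nom -32.590 → Σnom=-9.990; wc +0.280/-0.410 → slack +0.370/-0.632; half-tol=0.345, Σhalf²=0.143361
  -C: nom -47.590 → Σnom=-57.580; wc +0.430/-0.017 → slack +0.800/-0.649; half-tol=0.224, Σhalf²=0.193313
  -D: nom -10.610 → Σnom=-68.190; wc +0.490/-0.490 → slack +1.290/-1.139; half-tol=0.490, Σhalf²=0.433413
  -E: nom -1.100 → Σnom=-69.290; wc +0.263/-0.263 → slack +1.553/-1.402; half-tol=0.263, Σhalf²=0.502582
  -F: nom -41.970 → Σnom=-111.260; wc +0.120/-0.120 → slack +1.673/-1.522; half-tol=0.120, Σhalf²=0.516982
Nominal = -111.260. Worst-case = [-111.260 - 1.522, -111.260 + 1.673] = [-112.782, -109.587]. RSS = √0.516982 = 0.719.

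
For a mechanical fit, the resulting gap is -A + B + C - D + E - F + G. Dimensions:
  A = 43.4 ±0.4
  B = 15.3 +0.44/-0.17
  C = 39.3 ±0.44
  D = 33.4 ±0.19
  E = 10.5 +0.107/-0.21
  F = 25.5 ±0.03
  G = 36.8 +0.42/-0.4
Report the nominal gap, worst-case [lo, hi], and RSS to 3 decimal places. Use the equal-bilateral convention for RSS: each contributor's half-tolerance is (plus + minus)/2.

nominal=-0.400 wc=[-2.240,1.627] rss=0.823

Stack each dimension's contribution:
  -A: nom -43.400 → Σnom=-43.400; wc +0.400/-0.400 → slack +0.400/-0.400; half-tol=0.400, Σhalf²=0.160000
  +B: nom +15.300 → Σnom=-28.100; wc +0.440/-0.170 → slack +0.840/-0.570; half-tol=0.305, Σhalf²=0.253025
  +C: nom +39.300 → Σnom=11.200; wc +0.440/-0.440 → slack +1.280/-1.010; half-tol=0.440, Σhalf²=0.446625
  -D: nom -33.400 → Σnom=-22.200; wc +0.190/-0.190 → slack +1.470/-1.200; half-tol=0.190, Σhalf²=0.482725
  +E: nom +10.500 → Σnom=-11.700; wc +0.107/-0.210 → slack +1.577/-1.410; half-tol=0.159, Σhalf²=0.507847
  -F: nom -25.500 → Σnom=-37.200; wc +0.030/-0.030 → slack +1.607/-1.440; half-tol=0.030, Σhalf²=0.508747
  +G: nom +36.800 → Σnom=-0.400; wc +0.420/-0.400 → slack +2.027/-1.840; half-tol=0.410, Σhalf²=0.676847
Nominal = -0.400. Worst-case = [-0.400 - 1.840, -0.400 + 2.027] = [-2.240, 1.627]. RSS = √0.676847 = 0.823.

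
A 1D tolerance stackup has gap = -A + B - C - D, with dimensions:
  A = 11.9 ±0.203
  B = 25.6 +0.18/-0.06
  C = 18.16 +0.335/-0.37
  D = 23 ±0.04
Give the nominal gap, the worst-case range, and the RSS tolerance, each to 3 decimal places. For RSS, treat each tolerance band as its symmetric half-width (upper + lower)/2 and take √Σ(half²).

Stack each dimension's contribution:
  -A: nom -11.900 → Σnom=-11.900; wc +0.203/-0.203 → slack +0.203/-0.203; half-tol=0.203, Σhalf²=0.041209
  +B: nom +25.600 → Σnom=13.700; wc +0.180/-0.060 → slack +0.383/-0.263; half-tol=0.120, Σhalf²=0.055609
  -C: nom -18.160 → Σnom=-4.460; wc +0.370/-0.335 → slack +0.753/-0.598; half-tol=0.353, Σhalf²=0.179865
  -D: nom -23.000 → Σnom=-27.460; wc +0.040/-0.040 → slack +0.793/-0.638; half-tol=0.040, Σhalf²=0.181465
Nominal = -27.460. Worst-case = [-27.460 - 0.638, -27.460 + 0.793] = [-28.098, -26.667]. RSS = √0.181465 = 0.426.

nominal=-27.460 wc=[-28.098,-26.667] rss=0.426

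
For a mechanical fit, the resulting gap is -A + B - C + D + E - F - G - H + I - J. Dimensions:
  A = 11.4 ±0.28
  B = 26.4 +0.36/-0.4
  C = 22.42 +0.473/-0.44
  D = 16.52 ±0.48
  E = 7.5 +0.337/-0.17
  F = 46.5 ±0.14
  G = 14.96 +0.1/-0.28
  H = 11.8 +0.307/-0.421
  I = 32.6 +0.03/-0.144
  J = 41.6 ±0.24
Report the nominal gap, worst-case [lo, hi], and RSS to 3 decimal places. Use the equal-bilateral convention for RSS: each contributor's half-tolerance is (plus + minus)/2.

nominal=-65.660 wc=[-68.394,-62.652] rss=0.990

Stack each dimension's contribution:
  -A: nom -11.400 → Σnom=-11.400; wc +0.280/-0.280 → slack +0.280/-0.280; half-tol=0.280, Σhalf²=0.078400
  +B: nom +26.400 → Σnom=15.000; wc +0.360/-0.400 → slack +0.640/-0.680; half-tol=0.380, Σhalf²=0.222800
  -C: nom -22.420 → Σnom=-7.420; wc +0.440/-0.473 → slack +1.080/-1.153; half-tol=0.457, Σhalf²=0.431192
  +D: nom +16.520 → Σnom=9.100; wc +0.480/-0.480 → slack +1.560/-1.633; half-tol=0.480, Σhalf²=0.661592
  +E: nom +7.500 → Σnom=16.600; wc +0.337/-0.170 → slack +1.897/-1.803; half-tol=0.254, Σhalf²=0.725854
  -F: nom -46.500 → Σnom=-29.900; wc +0.140/-0.140 → slack +2.037/-1.943; half-tol=0.140, Σhalf²=0.745454
  -G: nom -14.960 → Σnom=-44.860; wc +0.280/-0.100 → slack +2.317/-2.043; half-tol=0.190, Σhalf²=0.781554
  -H: nom -11.800 → Σnom=-56.660; wc +0.421/-0.307 → slack +2.738/-2.350; half-tol=0.364, Σhalf²=0.914050
  +I: nom +32.600 → Σnom=-24.060; wc +0.030/-0.144 → slack +2.768/-2.494; half-tol=0.087, Σhalf²=0.921619
  -J: nom -41.600 → Σnom=-65.660; wc +0.240/-0.240 → slack +3.008/-2.734; half-tol=0.240, Σhalf²=0.979219
Nominal = -65.660. Worst-case = [-65.660 - 2.734, -65.660 + 3.008] = [-68.394, -62.652]. RSS = √0.979219 = 0.990.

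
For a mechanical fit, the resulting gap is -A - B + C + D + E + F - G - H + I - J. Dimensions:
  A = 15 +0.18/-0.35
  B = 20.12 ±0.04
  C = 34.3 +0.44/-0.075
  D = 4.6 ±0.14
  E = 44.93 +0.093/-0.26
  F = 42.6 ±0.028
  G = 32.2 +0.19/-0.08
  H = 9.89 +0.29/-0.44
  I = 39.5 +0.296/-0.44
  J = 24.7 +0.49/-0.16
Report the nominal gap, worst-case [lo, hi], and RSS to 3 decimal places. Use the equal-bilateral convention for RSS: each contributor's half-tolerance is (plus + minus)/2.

nominal=64.020 wc=[61.887,66.087] rss=0.763

Stack each dimension's contribution:
  -A: nom -15.000 → Σnom=-15.000; wc +0.350/-0.180 → slack +0.350/-0.180; half-tol=0.265, Σhalf²=0.070225
  -B: nom -20.120 → Σnom=-35.120; wc +0.040/-0.040 → slack +0.390/-0.220; half-tol=0.040, Σhalf²=0.071825
  +C: nom +34.300 → Σnom=-0.820; wc +0.440/-0.075 → slack +0.830/-0.295; half-tol=0.258, Σhalf²=0.138131
  +D: nom +4.600 → Σnom=3.780; wc +0.140/-0.140 → slack +0.970/-0.435; half-tol=0.140, Σhalf²=0.157731
  +E: nom +44.930 → Σnom=48.710; wc +0.093/-0.260 → slack +1.063/-0.695; half-tol=0.176, Σhalf²=0.188884
  +F: nom +42.600 → Σnom=91.310; wc +0.028/-0.028 → slack +1.091/-0.723; half-tol=0.028, Σhalf²=0.189668
  -G: nom -32.200 → Σnom=59.110; wc +0.080/-0.190 → slack +1.171/-0.913; half-tol=0.135, Σhalf²=0.207893
  -H: nom -9.890 → Σnom=49.220; wc +0.440/-0.290 → slack +1.611/-1.203; half-tol=0.365, Σhalf²=0.341117
  +I: nom +39.500 → Σnom=88.720; wc +0.296/-0.440 → slack +1.907/-1.643; half-tol=0.368, Σhalf²=0.476541
  -J: nom -24.700 → Σnom=64.020; wc +0.160/-0.490 → slack +2.067/-2.133; half-tol=0.325, Σhalf²=0.582166
Nominal = 64.020. Worst-case = [64.020 - 2.133, 64.020 + 2.067] = [61.887, 66.087]. RSS = √0.582166 = 0.763.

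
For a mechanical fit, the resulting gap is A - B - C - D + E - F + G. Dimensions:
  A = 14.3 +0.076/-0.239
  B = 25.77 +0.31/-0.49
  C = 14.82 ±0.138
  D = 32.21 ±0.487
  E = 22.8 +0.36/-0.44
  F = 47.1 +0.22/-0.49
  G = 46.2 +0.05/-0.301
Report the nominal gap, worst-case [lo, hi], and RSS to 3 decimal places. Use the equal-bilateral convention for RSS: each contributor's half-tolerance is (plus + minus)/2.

nominal=-36.600 wc=[-38.735,-34.509] rss=0.871

Stack each dimension's contribution:
  +A: nom +14.300 → Σnom=14.300; wc +0.076/-0.239 → slack +0.076/-0.239; half-tol=0.158, Σhalf²=0.024806
  -B: nom -25.770 → Σnom=-11.470; wc +0.490/-0.310 → slack +0.566/-0.549; half-tol=0.400, Σhalf²=0.184806
  -C: nom -14.820 → Σnom=-26.290; wc +0.138/-0.138 → slack +0.704/-0.687; half-tol=0.138, Σhalf²=0.203850
  -D: nom -32.210 → Σnom=-58.500; wc +0.487/-0.487 → slack +1.191/-1.174; half-tol=0.487, Σhalf²=0.441019
  +E: nom +22.800 → Σnom=-35.700; wc +0.360/-0.440 → slack +1.551/-1.614; half-tol=0.400, Σhalf²=0.601019
  -F: nom -47.100 → Σnom=-82.800; wc +0.490/-0.220 → slack +2.041/-1.834; half-tol=0.355, Σhalf²=0.727044
  +G: nom +46.200 → Σnom=-36.600; wc +0.050/-0.301 → slack +2.091/-2.135; half-tol=0.175, Σhalf²=0.757845
Nominal = -36.600. Worst-case = [-36.600 - 2.135, -36.600 + 2.091] = [-38.735, -34.509]. RSS = √0.757845 = 0.871.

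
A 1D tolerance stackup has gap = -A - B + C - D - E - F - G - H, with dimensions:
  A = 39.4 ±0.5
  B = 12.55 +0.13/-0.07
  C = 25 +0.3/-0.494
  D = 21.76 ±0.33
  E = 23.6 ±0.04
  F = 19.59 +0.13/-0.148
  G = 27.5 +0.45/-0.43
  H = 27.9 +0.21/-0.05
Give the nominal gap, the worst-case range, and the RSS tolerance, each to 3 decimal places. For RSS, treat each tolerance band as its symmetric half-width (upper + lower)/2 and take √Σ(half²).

Stack each dimension's contribution:
  -A: nom -39.400 → Σnom=-39.400; wc +0.500/-0.500 → slack +0.500/-0.500; half-tol=0.500, Σhalf²=0.250000
  -B: nom -12.550 → Σnom=-51.950; wc +0.070/-0.130 → slack +0.570/-0.630; half-tol=0.100, Σhalf²=0.260000
  +C: nom +25.000 → Σnom=-26.950; wc +0.300/-0.494 → slack +0.870/-1.124; half-tol=0.397, Σhalf²=0.417609
  -D: nom -21.760 → Σnom=-48.710; wc +0.330/-0.330 → slack +1.200/-1.454; half-tol=0.330, Σhalf²=0.526509
  -E: nom -23.600 → Σnom=-72.310; wc +0.040/-0.040 → slack +1.240/-1.494; half-tol=0.040, Σhalf²=0.528109
  -F: nom -19.590 → Σnom=-91.900; wc +0.148/-0.130 → slack +1.388/-1.624; half-tol=0.139, Σhalf²=0.547430
  -G: nom -27.500 → Σnom=-119.400; wc +0.430/-0.450 → slack +1.818/-2.074; half-tol=0.440, Σhalf²=0.741030
  -H: nom -27.900 → Σnom=-147.300; wc +0.050/-0.210 → slack +1.868/-2.284; half-tol=0.130, Σhalf²=0.757930
Nominal = -147.300. Worst-case = [-147.300 - 2.284, -147.300 + 1.868] = [-149.584, -145.432]. RSS = √0.757930 = 0.871.

nominal=-147.300 wc=[-149.584,-145.432] rss=0.871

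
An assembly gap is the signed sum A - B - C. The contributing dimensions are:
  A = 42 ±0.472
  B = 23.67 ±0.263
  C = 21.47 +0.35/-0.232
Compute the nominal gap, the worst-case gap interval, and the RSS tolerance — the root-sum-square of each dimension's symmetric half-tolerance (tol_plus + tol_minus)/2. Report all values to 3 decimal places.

nominal=-3.140 wc=[-4.225,-2.173] rss=0.614

Stack each dimension's contribution:
  +A: nom +42.000 → Σnom=42.000; wc +0.472/-0.472 → slack +0.472/-0.472; half-tol=0.472, Σhalf²=0.222784
  -B: nom -23.670 → Σnom=18.330; wc +0.263/-0.263 → slack +0.735/-0.735; half-tol=0.263, Σhalf²=0.291953
  -C: nom -21.470 → Σnom=-3.140; wc +0.232/-0.350 → slack +0.967/-1.085; half-tol=0.291, Σhalf²=0.376634
Nominal = -3.140. Worst-case = [-3.140 - 1.085, -3.140 + 0.967] = [-4.225, -2.173]. RSS = √0.376634 = 0.614.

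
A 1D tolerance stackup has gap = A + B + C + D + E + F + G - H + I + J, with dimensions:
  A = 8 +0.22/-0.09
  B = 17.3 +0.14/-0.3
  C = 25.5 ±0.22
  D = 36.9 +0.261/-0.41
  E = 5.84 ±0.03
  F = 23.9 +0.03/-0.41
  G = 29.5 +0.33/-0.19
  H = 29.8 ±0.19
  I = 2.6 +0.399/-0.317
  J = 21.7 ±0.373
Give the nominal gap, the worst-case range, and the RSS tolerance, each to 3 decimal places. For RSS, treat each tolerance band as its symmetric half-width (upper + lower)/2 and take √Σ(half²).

nominal=141.440 wc=[138.910,143.633] rss=0.809

Stack each dimension's contribution:
  +A: nom +8.000 → Σnom=8.000; wc +0.220/-0.090 → slack +0.220/-0.090; half-tol=0.155, Σhalf²=0.024025
  +B: nom +17.300 → Σnom=25.300; wc +0.140/-0.300 → slack +0.360/-0.390; half-tol=0.220, Σhalf²=0.072425
  +C: nom +25.500 → Σnom=50.800; wc +0.220/-0.220 → slack +0.580/-0.610; half-tol=0.220, Σhalf²=0.120825
  +D: nom +36.900 → Σnom=87.700; wc +0.261/-0.410 → slack +0.841/-1.020; half-tol=0.336, Σhalf²=0.233385
  +E: nom +5.840 → Σnom=93.540; wc +0.030/-0.030 → slack +0.871/-1.050; half-tol=0.030, Σhalf²=0.234285
  +F: nom +23.900 → Σnom=117.440; wc +0.030/-0.410 → slack +0.901/-1.460; half-tol=0.220, Σhalf²=0.282685
  +G: nom +29.500 → Σnom=146.940; wc +0.330/-0.190 → slack +1.231/-1.650; half-tol=0.260, Σhalf²=0.350285
  -H: nom -29.800 → Σnom=117.140; wc +0.190/-0.190 → slack +1.421/-1.840; half-tol=0.190, Σhalf²=0.386385
  +I: nom +2.600 → Σnom=119.740; wc +0.399/-0.317 → slack +1.820/-2.157; half-tol=0.358, Σhalf²=0.514549
  +J: nom +21.700 → Σnom=141.440; wc +0.373/-0.373 → slack +2.193/-2.530; half-tol=0.373, Σhalf²=0.653678
Nominal = 141.440. Worst-case = [141.440 - 2.530, 141.440 + 2.193] = [138.910, 143.633]. RSS = √0.653678 = 0.809.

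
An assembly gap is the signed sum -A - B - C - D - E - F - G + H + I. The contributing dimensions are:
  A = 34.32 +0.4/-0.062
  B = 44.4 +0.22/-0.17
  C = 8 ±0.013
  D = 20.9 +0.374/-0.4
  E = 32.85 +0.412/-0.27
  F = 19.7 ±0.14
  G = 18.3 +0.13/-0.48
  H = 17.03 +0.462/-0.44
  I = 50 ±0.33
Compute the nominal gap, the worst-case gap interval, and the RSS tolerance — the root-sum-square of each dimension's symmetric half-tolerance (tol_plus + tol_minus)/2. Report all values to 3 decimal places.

nominal=-111.440 wc=[-113.899,-109.113] rss=0.885

Stack each dimension's contribution:
  -A: nom -34.320 → Σnom=-34.320; wc +0.062/-0.400 → slack +0.062/-0.400; half-tol=0.231, Σhalf²=0.053361
  -B: nom -44.400 → Σnom=-78.720; wc +0.170/-0.220 → slack +0.232/-0.620; half-tol=0.195, Σhalf²=0.091386
  -C: nom -8.000 → Σnom=-86.720; wc +0.013/-0.013 → slack +0.245/-0.633; half-tol=0.013, Σhalf²=0.091555
  -D: nom -20.900 → Σnom=-107.620; wc +0.400/-0.374 → slack +0.645/-1.007; half-tol=0.387, Σhalf²=0.241324
  -E: nom -32.850 → Σnom=-140.470; wc +0.270/-0.412 → slack +0.915/-1.419; half-tol=0.341, Σhalf²=0.357605
  -F: nom -19.700 → Σnom=-160.170; wc +0.140/-0.140 → slack +1.055/-1.559; half-tol=0.140, Σhalf²=0.377205
  -G: nom -18.300 → Σnom=-178.470; wc +0.480/-0.130 → slack +1.535/-1.689; half-tol=0.305, Σhalf²=0.470230
  +H: nom +17.030 → Σnom=-161.440; wc +0.462/-0.440 → slack +1.997/-2.129; half-tol=0.451, Σhalf²=0.673631
  +I: nom +50.000 → Σnom=-111.440; wc +0.330/-0.330 → slack +2.327/-2.459; half-tol=0.330, Σhalf²=0.782531
Nominal = -111.440. Worst-case = [-111.440 - 2.459, -111.440 + 2.327] = [-113.899, -109.113]. RSS = √0.782531 = 0.885.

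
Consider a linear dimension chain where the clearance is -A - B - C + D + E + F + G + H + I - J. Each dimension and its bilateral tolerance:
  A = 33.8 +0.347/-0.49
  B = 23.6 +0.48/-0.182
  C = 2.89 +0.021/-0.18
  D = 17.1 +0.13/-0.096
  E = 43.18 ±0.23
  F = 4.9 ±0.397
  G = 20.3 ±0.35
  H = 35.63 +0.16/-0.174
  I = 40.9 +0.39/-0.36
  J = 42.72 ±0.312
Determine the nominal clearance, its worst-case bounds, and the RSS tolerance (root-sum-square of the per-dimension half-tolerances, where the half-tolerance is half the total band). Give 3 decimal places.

nominal=59.000 wc=[56.233,61.821] rss=0.952

Stack each dimension's contribution:
  -A: nom -33.800 → Σnom=-33.800; wc +0.490/-0.347 → slack +0.490/-0.347; half-tol=0.418, Σhalf²=0.175142
  -B: nom -23.600 → Σnom=-57.400; wc +0.182/-0.480 → slack +0.672/-0.827; half-tol=0.331, Σhalf²=0.284703
  -C: nom -2.890 → Σnom=-60.290; wc +0.180/-0.021 → slack +0.852/-0.848; half-tol=0.100, Σhalf²=0.294803
  +D: nom +17.100 → Σnom=-43.190; wc +0.130/-0.096 → slack +0.982/-0.944; half-tol=0.113, Σhalf²=0.307572
  +E: nom +43.180 → Σnom=-0.010; wc +0.230/-0.230 → slack +1.212/-1.174; half-tol=0.230, Σhalf²=0.360472
  +F: nom +4.900 → Σnom=4.890; wc +0.397/-0.397 → slack +1.609/-1.571; half-tol=0.397, Σhalf²=0.518081
  +G: nom +20.300 → Σnom=25.190; wc +0.350/-0.350 → slack +1.959/-1.921; half-tol=0.350, Σhalf²=0.640581
  +H: nom +35.630 → Σnom=60.820; wc +0.160/-0.174 → slack +2.119/-2.095; half-tol=0.167, Σhalf²=0.668470
  +I: nom +40.900 → Σnom=101.720; wc +0.390/-0.360 → slack +2.509/-2.455; half-tol=0.375, Σhalf²=0.809095
  -J: nom -42.720 → Σnom=59.000; wc +0.312/-0.312 → slack +2.821/-2.767; half-tol=0.312, Σhalf²=0.906439
Nominal = 59.000. Worst-case = [59.000 - 2.767, 59.000 + 2.821] = [56.233, 61.821]. RSS = √0.906439 = 0.952.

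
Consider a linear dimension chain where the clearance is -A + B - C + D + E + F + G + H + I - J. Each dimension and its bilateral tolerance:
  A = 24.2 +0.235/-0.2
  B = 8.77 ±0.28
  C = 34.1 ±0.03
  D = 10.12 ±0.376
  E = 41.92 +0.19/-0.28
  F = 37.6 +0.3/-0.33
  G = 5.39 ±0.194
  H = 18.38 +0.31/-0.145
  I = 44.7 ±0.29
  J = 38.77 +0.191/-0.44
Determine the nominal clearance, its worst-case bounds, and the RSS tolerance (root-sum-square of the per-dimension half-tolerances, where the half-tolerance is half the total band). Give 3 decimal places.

Stack each dimension's contribution:
  -A: nom -24.200 → Σnom=-24.200; wc +0.200/-0.235 → slack +0.200/-0.235; half-tol=0.217, Σhalf²=0.047306
  +B: nom +8.770 → Σnom=-15.430; wc +0.280/-0.280 → slack +0.480/-0.515; half-tol=0.280, Σhalf²=0.125706
  -C: nom -34.100 → Σnom=-49.530; wc +0.030/-0.030 → slack +0.510/-0.545; half-tol=0.030, Σhalf²=0.126606
  +D: nom +10.120 → Σnom=-39.410; wc +0.376/-0.376 → slack +0.886/-0.921; half-tol=0.376, Σhalf²=0.267982
  +E: nom +41.920 → Σnom=2.510; wc +0.190/-0.280 → slack +1.076/-1.201; half-tol=0.235, Σhalf²=0.323207
  +F: nom +37.600 → Σnom=40.110; wc +0.300/-0.330 → slack +1.376/-1.531; half-tol=0.315, Σhalf²=0.422432
  +G: nom +5.390 → Σnom=45.500; wc +0.194/-0.194 → slack +1.570/-1.725; half-tol=0.194, Σhalf²=0.460068
  +H: nom +18.380 → Σnom=63.880; wc +0.310/-0.145 → slack +1.880/-1.870; half-tol=0.227, Σhalf²=0.511825
  +I: nom +44.700 → Σnom=108.580; wc +0.290/-0.290 → slack +2.170/-2.160; half-tol=0.290, Σhalf²=0.595924
  -J: nom -38.770 → Σnom=69.810; wc +0.440/-0.191 → slack +2.610/-2.351; half-tol=0.316, Σhalf²=0.695465
Nominal = 69.810. Worst-case = [69.810 - 2.351, 69.810 + 2.610] = [67.459, 72.420]. RSS = √0.695465 = 0.834.

nominal=69.810 wc=[67.459,72.420] rss=0.834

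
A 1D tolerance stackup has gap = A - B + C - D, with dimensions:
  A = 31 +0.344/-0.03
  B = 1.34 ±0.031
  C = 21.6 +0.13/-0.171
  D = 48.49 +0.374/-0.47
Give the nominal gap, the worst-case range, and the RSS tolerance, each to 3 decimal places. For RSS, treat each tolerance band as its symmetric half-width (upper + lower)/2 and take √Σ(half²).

Stack each dimension's contribution:
  +A: nom +31.000 → Σnom=31.000; wc +0.344/-0.030 → slack +0.344/-0.030; half-tol=0.187, Σhalf²=0.034969
  -B: nom -1.340 → Σnom=29.660; wc +0.031/-0.031 → slack +0.375/-0.061; half-tol=0.031, Σhalf²=0.035930
  +C: nom +21.600 → Σnom=51.260; wc +0.130/-0.171 → slack +0.505/-0.232; half-tol=0.151, Σhalf²=0.058580
  -D: nom -48.490 → Σnom=2.770; wc +0.470/-0.374 → slack +0.975/-0.606; half-tol=0.422, Σhalf²=0.236664
Nominal = 2.770. Worst-case = [2.770 - 0.606, 2.770 + 0.975] = [2.164, 3.745]. RSS = √0.236664 = 0.486.

nominal=2.770 wc=[2.164,3.745] rss=0.486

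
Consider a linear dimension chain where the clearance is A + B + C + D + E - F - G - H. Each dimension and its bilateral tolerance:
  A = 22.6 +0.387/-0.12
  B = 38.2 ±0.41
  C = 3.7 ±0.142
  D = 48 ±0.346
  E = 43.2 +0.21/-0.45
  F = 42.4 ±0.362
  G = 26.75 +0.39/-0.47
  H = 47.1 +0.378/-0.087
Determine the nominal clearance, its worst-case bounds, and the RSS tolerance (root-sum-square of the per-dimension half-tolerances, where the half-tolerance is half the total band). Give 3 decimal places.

nominal=39.450 wc=[36.852,41.864] rss=0.923

Stack each dimension's contribution:
  +A: nom +22.600 → Σnom=22.600; wc +0.387/-0.120 → slack +0.387/-0.120; half-tol=0.254, Σhalf²=0.064262
  +B: nom +38.200 → Σnom=60.800; wc +0.410/-0.410 → slack +0.797/-0.530; half-tol=0.410, Σhalf²=0.232362
  +C: nom +3.700 → Σnom=64.500; wc +0.142/-0.142 → slack +0.939/-0.672; half-tol=0.142, Σhalf²=0.252526
  +D: nom +48.000 → Σnom=112.500; wc +0.346/-0.346 → slack +1.285/-1.018; half-tol=0.346, Σhalf²=0.372242
  +E: nom +43.200 → Σnom=155.700; wc +0.210/-0.450 → slack +1.495/-1.468; half-tol=0.330, Σhalf²=0.481142
  -F: nom -42.400 → Σnom=113.300; wc +0.362/-0.362 → slack +1.857/-1.830; half-tol=0.362, Σhalf²=0.612186
  -G: nom -26.750 → Σnom=86.550; wc +0.470/-0.390 → slack +2.327/-2.220; half-tol=0.430, Σhalf²=0.797086
  -H: nom -47.100 → Σnom=39.450; wc +0.087/-0.378 → slack +2.414/-2.598; half-tol=0.232, Σhalf²=0.851142
Nominal = 39.450. Worst-case = [39.450 - 2.598, 39.450 + 2.414] = [36.852, 41.864]. RSS = √0.851142 = 0.923.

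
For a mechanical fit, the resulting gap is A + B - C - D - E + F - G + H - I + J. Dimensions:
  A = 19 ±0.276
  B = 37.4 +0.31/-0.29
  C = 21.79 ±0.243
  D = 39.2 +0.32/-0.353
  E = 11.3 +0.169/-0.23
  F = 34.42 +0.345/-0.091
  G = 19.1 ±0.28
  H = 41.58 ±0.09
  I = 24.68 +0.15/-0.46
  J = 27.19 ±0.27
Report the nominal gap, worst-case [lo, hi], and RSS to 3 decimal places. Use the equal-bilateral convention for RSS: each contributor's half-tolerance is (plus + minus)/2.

Stack each dimension's contribution:
  +A: nom +19.000 → Σnom=19.000; wc +0.276/-0.276 → slack +0.276/-0.276; half-tol=0.276, Σhalf²=0.076176
  +B: nom +37.400 → Σnom=56.400; wc +0.310/-0.290 → slack +0.586/-0.566; half-tol=0.300, Σhalf²=0.166176
  -C: nom -21.790 → Σnom=34.610; wc +0.243/-0.243 → slack +0.829/-0.809; half-tol=0.243, Σhalf²=0.225225
  -D: nom -39.200 → Σnom=-4.590; wc +0.353/-0.320 → slack +1.182/-1.129; half-tol=0.337, Σhalf²=0.338457
  -E: nom -11.300 → Σnom=-15.890; wc +0.230/-0.169 → slack +1.412/-1.298; half-tol=0.200, Σhalf²=0.378257
  +F: nom +34.420 → Σnom=18.530; wc +0.345/-0.091 → slack +1.757/-1.389; half-tol=0.218, Σhalf²=0.425781
  -G: nom -19.100 → Σnom=-0.570; wc +0.280/-0.280 → slack +2.037/-1.669; half-tol=0.280, Σhalf²=0.504181
  +H: nom +41.580 → Σnom=41.010; wc +0.090/-0.090 → slack +2.127/-1.759; half-tol=0.090, Σhalf²=0.512281
  -I: nom -24.680 → Σnom=16.330; wc +0.460/-0.150 → slack +2.587/-1.909; half-tol=0.305, Σhalf²=0.605306
  +J: nom +27.190 → Σnom=43.520; wc +0.270/-0.270 → slack +2.857/-2.179; half-tol=0.270, Σhalf²=0.678206
Nominal = 43.520. Worst-case = [43.520 - 2.179, 43.520 + 2.857] = [41.341, 46.377]. RSS = √0.678206 = 0.824.

nominal=43.520 wc=[41.341,46.377] rss=0.824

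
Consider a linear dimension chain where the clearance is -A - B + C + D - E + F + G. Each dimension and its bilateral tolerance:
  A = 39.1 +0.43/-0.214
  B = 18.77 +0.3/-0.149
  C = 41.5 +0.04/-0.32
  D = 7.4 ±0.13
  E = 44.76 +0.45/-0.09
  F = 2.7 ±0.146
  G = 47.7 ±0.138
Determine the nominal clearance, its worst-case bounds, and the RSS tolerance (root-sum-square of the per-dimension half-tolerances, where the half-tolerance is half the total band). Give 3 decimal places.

nominal=-3.330 wc=[-5.244,-2.423] rss=0.563

Stack each dimension's contribution:
  -A: nom -39.100 → Σnom=-39.100; wc +0.214/-0.430 → slack +0.214/-0.430; half-tol=0.322, Σhalf²=0.103684
  -B: nom -18.770 → Σnom=-57.870; wc +0.149/-0.300 → slack +0.363/-0.730; half-tol=0.224, Σhalf²=0.154084
  +C: nom +41.500 → Σnom=-16.370; wc +0.040/-0.320 → slack +0.403/-1.050; half-tol=0.180, Σhalf²=0.186484
  +D: nom +7.400 → Σnom=-8.970; wc +0.130/-0.130 → slack +0.533/-1.180; half-tol=0.130, Σhalf²=0.203384
  -E: nom -44.760 → Σnom=-53.730; wc +0.090/-0.450 → slack +0.623/-1.630; half-tol=0.270, Σhalf²=0.276284
  +F: nom +2.700 → Σnom=-51.030; wc +0.146/-0.146 → slack +0.769/-1.776; half-tol=0.146, Σhalf²=0.297600
  +G: nom +47.700 → Σnom=-3.330; wc +0.138/-0.138 → slack +0.907/-1.914; half-tol=0.138, Σhalf²=0.316644
Nominal = -3.330. Worst-case = [-3.330 - 1.914, -3.330 + 0.907] = [-5.244, -2.423]. RSS = √0.316644 = 0.563.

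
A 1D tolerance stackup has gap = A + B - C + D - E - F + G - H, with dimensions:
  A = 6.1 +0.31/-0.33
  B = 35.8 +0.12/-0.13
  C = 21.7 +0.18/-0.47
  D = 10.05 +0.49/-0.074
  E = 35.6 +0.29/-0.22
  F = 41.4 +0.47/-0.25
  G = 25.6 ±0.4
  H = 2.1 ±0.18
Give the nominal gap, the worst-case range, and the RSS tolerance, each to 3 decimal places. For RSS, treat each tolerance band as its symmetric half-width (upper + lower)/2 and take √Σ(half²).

Stack each dimension's contribution:
  +A: nom +6.100 → Σnom=6.100; wc +0.310/-0.330 → slack +0.310/-0.330; half-tol=0.320, Σhalf²=0.102400
  +B: nom +35.800 → Σnom=41.900; wc +0.120/-0.130 → slack +0.430/-0.460; half-tol=0.125, Σhalf²=0.118025
  -C: nom -21.700 → Σnom=20.200; wc +0.470/-0.180 → slack +0.900/-0.640; half-tol=0.325, Σhalf²=0.223650
  +D: nom +10.050 → Σnom=30.250; wc +0.490/-0.074 → slack +1.390/-0.714; half-tol=0.282, Σhalf²=0.303174
  -E: nom -35.600 → Σnom=-5.350; wc +0.220/-0.290 → slack +1.610/-1.004; half-tol=0.255, Σhalf²=0.368199
  -F: nom -41.400 → Σnom=-46.750; wc +0.250/-0.470 → slack +1.860/-1.474; half-tol=0.360, Σhalf²=0.497799
  +G: nom +25.600 → Σnom=-21.150; wc +0.400/-0.400 → slack +2.260/-1.874; half-tol=0.400, Σhalf²=0.657799
  -H: nom -2.100 → Σnom=-23.250; wc +0.180/-0.180 → slack +2.440/-2.054; half-tol=0.180, Σhalf²=0.690199
Nominal = -23.250. Worst-case = [-23.250 - 2.054, -23.250 + 2.440] = [-25.304, -20.810]. RSS = √0.690199 = 0.831.

nominal=-23.250 wc=[-25.304,-20.810] rss=0.831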